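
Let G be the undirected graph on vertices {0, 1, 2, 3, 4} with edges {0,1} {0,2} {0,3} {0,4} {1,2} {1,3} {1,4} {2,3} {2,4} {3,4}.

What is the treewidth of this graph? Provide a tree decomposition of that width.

Treewidth 4.
One optimal decomposition is:
Bags: B1 = {0, 1, 2, 3, 4}
Tree: (single bag)

A single bag containing all 5 vertices is trivially a valid decomposition of width 4. For the lower bound, the 5 vertices {0, 1, 2, 3, 4} are pairwise adjacent, and any tree decomposition puts a clique entirely inside one bag — forcing width ≥ 4. Combining the bounds, tw(G) = 4.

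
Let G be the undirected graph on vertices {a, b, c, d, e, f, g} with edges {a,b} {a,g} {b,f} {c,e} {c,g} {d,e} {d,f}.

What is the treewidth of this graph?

2

A width-2 tree decomposition is:
Bags: B1 = {c, e, g}  B2 = {a, e, g}  B3 = {a, b, e}  B4 = {b, e, f}  B5 = {d, e, f}
Tree: B1–B2, B2–B3, B3–B4, B4–B5
Each bag holds 3 vertices, so the decomposition has width 2, which upper-bounds the treewidth. The edges e–c–g–a–b–f–d–e form a cycle, so G is not a tree and its treewidth is at least 2. Therefore the treewidth is 2.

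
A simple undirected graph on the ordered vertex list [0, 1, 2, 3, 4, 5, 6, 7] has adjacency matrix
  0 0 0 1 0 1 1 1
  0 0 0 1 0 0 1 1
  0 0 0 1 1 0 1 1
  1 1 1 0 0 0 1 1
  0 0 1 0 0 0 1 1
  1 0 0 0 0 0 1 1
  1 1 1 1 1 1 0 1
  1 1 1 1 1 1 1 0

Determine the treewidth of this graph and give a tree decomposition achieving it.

The largest bag has 4 vertices, giving width 3; this decomposition certifies tw(G) ≤ 3. On the other hand G contains the 4-clique {0, 3, 6, 7}. A clique must lie in a single bag of any decomposition, so no decomposition can have width below 3. Hence tw(G) = 3 exactly.

Treewidth 3.
One such decomposition:
Bags: B1 = {1, 3, 6, 7}  B2 = {2, 3, 6, 7}  B3 = {0, 3, 6, 7}  B4 = {2, 4, 6, 7}  B5 = {0, 5, 6, 7}
Tree: B1–B2, B1–B3, B2–B4, B3–B5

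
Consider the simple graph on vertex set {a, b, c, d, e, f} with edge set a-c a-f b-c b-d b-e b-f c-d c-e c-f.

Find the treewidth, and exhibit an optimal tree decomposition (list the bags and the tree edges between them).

Treewidth 2.
One optimal decomposition is:
Bags: B1 = {b, c, e}  B2 = {b, c, d}  B3 = {b, c, f}  B4 = {a, c, f}
Tree: B1–B2, B2–B3, B3–B4

Every bag has size at most 3, so the width is 3 − 1 = 2 and tw(G) ≤ 2. On the other hand G contains the 3-clique {a, c, f}. A clique must lie in a single bag of any decomposition, so no decomposition can have width below 2. Therefore the treewidth is 2.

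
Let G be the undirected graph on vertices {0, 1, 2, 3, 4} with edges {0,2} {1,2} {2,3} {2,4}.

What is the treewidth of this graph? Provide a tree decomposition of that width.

Treewidth 1.
One such decomposition:
Bags: B1 = {2, 4}  B2 = {0, 2}  B3 = {2, 3}  B4 = {1, 2}
Tree: B1–B2, B2–B3, B3–B4

Each bag holds 2 vertices, so the decomposition has width 1, which upper-bounds the treewidth. Since G has at least one edge (e.g. 4–2), it is not an edgeless graph, so tw(G) ≥ 1. Hence tw(G) = 1 exactly.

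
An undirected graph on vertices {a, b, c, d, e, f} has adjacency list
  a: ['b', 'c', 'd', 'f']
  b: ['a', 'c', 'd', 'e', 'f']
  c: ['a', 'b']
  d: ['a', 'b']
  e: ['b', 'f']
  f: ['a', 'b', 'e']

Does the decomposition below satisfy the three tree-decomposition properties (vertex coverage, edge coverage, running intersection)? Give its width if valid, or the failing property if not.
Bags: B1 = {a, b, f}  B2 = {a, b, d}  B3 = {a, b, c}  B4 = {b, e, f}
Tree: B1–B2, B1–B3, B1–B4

Vertex coverage: the bags together contain {a, b, c, d, e, f}, the full vertex set. Edge coverage: each edge of G has both endpoints in at least one bag. Running intersection: for every vertex, the bags containing it form a connected subtree. All three properties hold, so this is a valid tree decomposition of width max|bag| − 1 = 2, and hence tw(G) ≤ 2.

Yes; width 2.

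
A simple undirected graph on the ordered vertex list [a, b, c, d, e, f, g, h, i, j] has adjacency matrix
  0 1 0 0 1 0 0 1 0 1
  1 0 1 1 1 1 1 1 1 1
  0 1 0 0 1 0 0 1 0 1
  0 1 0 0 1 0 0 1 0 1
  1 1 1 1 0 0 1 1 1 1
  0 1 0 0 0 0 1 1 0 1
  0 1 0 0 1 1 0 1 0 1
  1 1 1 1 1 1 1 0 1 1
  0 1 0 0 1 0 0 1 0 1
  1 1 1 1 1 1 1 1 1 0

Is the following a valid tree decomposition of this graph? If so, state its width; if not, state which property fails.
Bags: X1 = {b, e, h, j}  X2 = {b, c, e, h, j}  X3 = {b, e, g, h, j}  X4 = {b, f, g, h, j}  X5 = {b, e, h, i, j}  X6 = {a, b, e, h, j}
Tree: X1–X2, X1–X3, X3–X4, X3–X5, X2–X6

A tree decomposition must satisfy three properties: every vertex lies in some bag; for every edge, both endpoints lie together in some bag; and for every vertex, the bags containing it form a connected subtree. Here vertex d appears in no bag, so the decomposition is invalid.

No — vertex d appears in no bag.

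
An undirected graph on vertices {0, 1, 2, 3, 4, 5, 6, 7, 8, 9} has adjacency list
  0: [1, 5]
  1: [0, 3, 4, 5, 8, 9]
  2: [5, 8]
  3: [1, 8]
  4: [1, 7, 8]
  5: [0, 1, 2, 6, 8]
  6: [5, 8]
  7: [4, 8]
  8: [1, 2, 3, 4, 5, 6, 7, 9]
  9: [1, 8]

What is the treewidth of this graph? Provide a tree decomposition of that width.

Each bag holds 3 vertices, so the decomposition has width 2, which upper-bounds the treewidth. Conversely, {0, 1, 5} is a clique of size 3, and the vertices of any clique must share a bag in every tree decomposition; so some bag has ≥ 3 vertices and tw(G) ≥ 2. Therefore the treewidth is 2.

Treewidth 2.
One optimal decomposition is:
Bags: B1 = {4, 7, 8}  B2 = {1, 4, 8}  B3 = {1, 8, 9}  B4 = {1, 5, 8}  B5 = {0, 1, 5}  B6 = {2, 5, 8}  B7 = {1, 3, 8}  B8 = {5, 6, 8}
Tree: B1–B2, B2–B3, B3–B4, B4–B5, B4–B6, B4–B7, B4–B8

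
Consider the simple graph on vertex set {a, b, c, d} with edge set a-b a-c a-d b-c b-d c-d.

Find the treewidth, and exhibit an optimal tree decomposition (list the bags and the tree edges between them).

Treewidth 3.
One such decomposition:
Bags: B1 = {a, b, c, d}
Tree: (single bag)

With just one bag of size 4, the width is 4 − 1 = 3, so tw(G) ≤ 3. Conversely, {a, b, c, d} is a clique of size 4, and the vertices of any clique must share a bag in every tree decomposition; so some bag has ≥ 4 vertices and tw(G) ≥ 3. Hence tw(G) = 3 exactly.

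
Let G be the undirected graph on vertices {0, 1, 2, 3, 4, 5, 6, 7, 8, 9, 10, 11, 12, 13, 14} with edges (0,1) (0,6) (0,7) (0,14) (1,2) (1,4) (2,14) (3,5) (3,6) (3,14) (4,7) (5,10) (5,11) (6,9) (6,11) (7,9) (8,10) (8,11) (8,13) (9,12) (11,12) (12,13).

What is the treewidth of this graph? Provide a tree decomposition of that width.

Treewidth 3.
One optimal decomposition is:
Bags: B1 = {1, 2, 4, 14}  B2 = {0, 1, 4, 14}  B3 = {0, 4, 7, 14}  B4 = {0, 3, 7, 14}  B5 = {0, 3, 6, 7}  B6 = {3, 6, 7, 9}  B7 = {3, 5, 6, 9}  B8 = {5, 6, 9, 11}  B9 = {5, 9, 11, 12}  B10 = {5, 10, 11, 12}  B11 = {8, 10, 11, 12}  B12 = {8, 10, 12, 13}
Tree: B1–B2, B2–B3, B3–B4, B4–B5, B5–B6, B6–B7, B7–B8, B8–B9, B9–B10, B10–B11, B11–B12

Every bag has size at most 4, so the width is 4 − 1 = 3 and tw(G) ≤ 3. For the lower bound: the 4 vertex sets {1,2,4}, {14}, {0}, {3,6,7,9} are disjoint, each induces a connected subgraph, and every pair is joined by at least one edge of G. Contracting each set to a single vertex therefore yields K_{4} as a minor, and since treewidth is minor-monotone, tw(G) ≥ tw(K_{4}) = 3. Combining the bounds, tw(G) = 3.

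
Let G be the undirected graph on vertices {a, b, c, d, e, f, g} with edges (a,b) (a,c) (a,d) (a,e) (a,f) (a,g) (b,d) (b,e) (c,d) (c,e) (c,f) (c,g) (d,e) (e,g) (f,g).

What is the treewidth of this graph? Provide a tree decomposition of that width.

The largest bag has 4 vertices, giving width 3; this decomposition certifies tw(G) ≤ 3. On the other hand G contains the 4-clique {a, c, d, e}. A clique must lie in a single bag of any decomposition, so no decomposition can have width below 3. Therefore the treewidth is 3.

Treewidth 3.
One optimal decomposition is:
Bags: B1 = {a, c, d, e}  B2 = {a, b, d, e}  B3 = {a, c, e, g}  B4 = {a, c, f, g}
Tree: B1–B2, B1–B3, B3–B4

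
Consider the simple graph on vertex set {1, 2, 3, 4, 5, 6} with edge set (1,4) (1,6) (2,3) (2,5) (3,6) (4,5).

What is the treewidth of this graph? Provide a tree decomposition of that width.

Treewidth 2.
Bags: B1 = {1, 3, 6}  B2 = {1, 3, 4}  B3 = {3, 4, 5}  B4 = {2, 3, 5}
Tree: B1–B2, B2–B3, B3–B4

Each bag holds 3 vertices, so the decomposition has width 2, which upper-bounds the treewidth. For the lower bound, G contains the cycle 3–6–1–4–5–2–3, so G is not a forest; only forests have treewidth ≤ 1, hence tw(G) ≥ 2. Therefore the treewidth is 2.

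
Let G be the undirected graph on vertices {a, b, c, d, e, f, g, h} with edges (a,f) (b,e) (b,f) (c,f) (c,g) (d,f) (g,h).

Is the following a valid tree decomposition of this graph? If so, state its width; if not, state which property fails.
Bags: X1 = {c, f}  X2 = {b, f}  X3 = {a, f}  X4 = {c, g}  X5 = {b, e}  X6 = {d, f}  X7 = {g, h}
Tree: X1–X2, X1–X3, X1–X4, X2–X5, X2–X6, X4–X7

Checking the three conditions: (i) the bags cover all of {a, b, c, d, e, f, g, h}; (ii) for each edge, some bag contains both endpoints; (iii) the bags containing any fixed vertex form a subtree. All hold, so the decomposition is valid with width 2 − 1 = 1.

Yes; width 1.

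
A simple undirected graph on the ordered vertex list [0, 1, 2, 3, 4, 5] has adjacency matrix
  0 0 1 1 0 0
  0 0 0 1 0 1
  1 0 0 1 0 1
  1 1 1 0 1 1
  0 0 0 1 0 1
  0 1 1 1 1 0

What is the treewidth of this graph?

A width-2 tree decomposition is:
Bags: B1 = {3, 4, 5}  B2 = {1, 3, 5}  B3 = {2, 3, 5}  B4 = {0, 2, 3}
Tree: B1–B2, B2–B3, B3–B4
The largest bag has 3 vertices, giving width 2; this decomposition certifies tw(G) ≤ 2. On the other hand G contains the 3-clique {0, 2, 3}. A clique must lie in a single bag of any decomposition, so no decomposition can have width below 2. Hence tw(G) = 2 exactly.

2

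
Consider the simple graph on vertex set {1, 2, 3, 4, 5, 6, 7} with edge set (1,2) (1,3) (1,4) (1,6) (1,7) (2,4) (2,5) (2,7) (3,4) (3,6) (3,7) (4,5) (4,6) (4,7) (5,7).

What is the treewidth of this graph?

A width-3 tree decomposition is:
Bags: B1 = {1, 2, 4, 7}  B2 = {2, 4, 5, 7}  B3 = {1, 3, 4, 7}  B4 = {1, 3, 4, 6}
Tree: B1–B2, B1–B3, B3–B4
The largest bag has 4 vertices, giving width 3; this decomposition certifies tw(G) ≤ 3. On the other hand G contains the 4-clique {1, 2, 4, 7}. A clique must lie in a single bag of any decomposition, so no decomposition can have width below 3. The upper and lower bounds meet at 3, so that is the treewidth.

3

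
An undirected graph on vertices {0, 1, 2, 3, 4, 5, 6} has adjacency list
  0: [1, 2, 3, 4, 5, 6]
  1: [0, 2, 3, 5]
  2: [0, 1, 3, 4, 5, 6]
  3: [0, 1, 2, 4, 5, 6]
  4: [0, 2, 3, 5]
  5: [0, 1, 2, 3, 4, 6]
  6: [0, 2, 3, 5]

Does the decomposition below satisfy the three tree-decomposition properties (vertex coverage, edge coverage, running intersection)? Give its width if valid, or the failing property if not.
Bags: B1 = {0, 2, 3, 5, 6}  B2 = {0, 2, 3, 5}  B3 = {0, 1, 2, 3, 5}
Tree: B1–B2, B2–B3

No — vertex 4 appears in no bag.

A tree decomposition must satisfy three properties: every vertex lies in some bag; for every edge, both endpoints lie together in some bag; and for every vertex, the bags containing it form a connected subtree. Here vertex 4 appears in no bag, so the decomposition is invalid.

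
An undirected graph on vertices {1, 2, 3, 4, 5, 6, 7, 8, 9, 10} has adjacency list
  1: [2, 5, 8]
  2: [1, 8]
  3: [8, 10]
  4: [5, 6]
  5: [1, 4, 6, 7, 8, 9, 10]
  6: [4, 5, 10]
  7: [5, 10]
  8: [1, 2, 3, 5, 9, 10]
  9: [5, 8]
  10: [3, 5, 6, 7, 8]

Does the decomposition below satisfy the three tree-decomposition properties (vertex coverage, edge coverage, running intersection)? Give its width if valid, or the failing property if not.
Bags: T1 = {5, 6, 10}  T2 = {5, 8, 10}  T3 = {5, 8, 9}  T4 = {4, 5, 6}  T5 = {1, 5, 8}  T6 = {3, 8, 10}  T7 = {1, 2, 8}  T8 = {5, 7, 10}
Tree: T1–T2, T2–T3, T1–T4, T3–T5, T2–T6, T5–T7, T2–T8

Vertex coverage: the bags together contain {1, 2, 3, 4, 5, 6, 7, 8, 9, 10}, the full vertex set. Edge coverage: each edge of G has both endpoints in at least one bag. Running intersection: for every vertex, the bags containing it form a connected subtree. All three properties hold, so this is a valid tree decomposition of width max|bag| − 1 = 2, and hence tw(G) ≤ 2.

Yes; width 2.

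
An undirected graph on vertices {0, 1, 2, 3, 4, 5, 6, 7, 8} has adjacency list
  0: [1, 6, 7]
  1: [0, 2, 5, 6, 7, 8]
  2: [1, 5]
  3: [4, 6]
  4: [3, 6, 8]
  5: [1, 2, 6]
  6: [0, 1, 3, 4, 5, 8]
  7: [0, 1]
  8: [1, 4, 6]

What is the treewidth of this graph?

2

A width-2 tree decomposition is:
Bags: B1 = {1, 6, 8}  B2 = {4, 6, 8}  B3 = {0, 1, 6}  B4 = {3, 4, 6}  B5 = {1, 5, 6}  B6 = {1, 2, 5}  B7 = {0, 1, 7}
Tree: B1–B2, B1–B3, B2–B4, B3–B5, B5–B6, B3–B7
Every bag has size at most 3, so the width is 3 − 1 = 2 and tw(G) ≤ 2. Conversely, {1, 2, 5} is a clique of size 3, and the vertices of any clique must share a bag in every tree decomposition; so some bag has ≥ 3 vertices and tw(G) ≥ 2. Combining the bounds, tw(G) = 2.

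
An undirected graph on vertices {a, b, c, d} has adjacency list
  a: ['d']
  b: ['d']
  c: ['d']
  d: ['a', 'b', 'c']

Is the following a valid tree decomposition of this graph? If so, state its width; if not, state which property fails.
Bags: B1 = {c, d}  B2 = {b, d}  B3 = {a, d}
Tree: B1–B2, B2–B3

Checking the three conditions: (i) the bags cover all of {a, b, c, d}; (ii) for each edge, some bag contains both endpoints; (iii) the bags containing any fixed vertex form a subtree. All hold, so the decomposition is valid with width 2 − 1 = 1.

Yes; width 1.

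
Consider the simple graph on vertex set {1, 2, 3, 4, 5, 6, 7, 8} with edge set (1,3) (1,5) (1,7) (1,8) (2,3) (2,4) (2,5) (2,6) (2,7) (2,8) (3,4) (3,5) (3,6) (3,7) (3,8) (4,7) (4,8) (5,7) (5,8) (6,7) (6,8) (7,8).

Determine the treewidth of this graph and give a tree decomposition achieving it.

Every bag has size at most 5, so the width is 5 − 1 = 4 and tw(G) ≤ 4. For the lower bound, the 5 vertices {1, 3, 5, 7, 8} are pairwise adjacent, and any tree decomposition puts a clique entirely inside one bag — forcing width ≥ 4. The upper and lower bounds meet at 4, so that is the treewidth.

Treewidth 4.
One such decomposition:
Bags: B1 = {2, 3, 4, 7, 8}  B2 = {2, 3, 6, 7, 8}  B3 = {2, 3, 5, 7, 8}  B4 = {1, 3, 5, 7, 8}
Tree: B1–B2, B2–B3, B3–B4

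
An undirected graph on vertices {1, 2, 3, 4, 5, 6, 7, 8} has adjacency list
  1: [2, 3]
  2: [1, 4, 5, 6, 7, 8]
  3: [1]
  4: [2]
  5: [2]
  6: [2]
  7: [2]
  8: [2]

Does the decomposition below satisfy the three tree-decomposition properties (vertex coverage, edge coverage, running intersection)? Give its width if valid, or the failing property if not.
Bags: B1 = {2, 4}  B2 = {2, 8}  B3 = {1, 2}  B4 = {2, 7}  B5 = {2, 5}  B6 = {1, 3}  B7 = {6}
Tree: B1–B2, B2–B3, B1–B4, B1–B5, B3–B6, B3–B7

No — edge (2,6) lies in no bag.

A tree decomposition must satisfy three properties: every vertex lies in some bag; for every edge, both endpoints lie together in some bag; and for every vertex, the bags containing it form a connected subtree. Here edge (2,6) lies in no bag, so the decomposition is invalid.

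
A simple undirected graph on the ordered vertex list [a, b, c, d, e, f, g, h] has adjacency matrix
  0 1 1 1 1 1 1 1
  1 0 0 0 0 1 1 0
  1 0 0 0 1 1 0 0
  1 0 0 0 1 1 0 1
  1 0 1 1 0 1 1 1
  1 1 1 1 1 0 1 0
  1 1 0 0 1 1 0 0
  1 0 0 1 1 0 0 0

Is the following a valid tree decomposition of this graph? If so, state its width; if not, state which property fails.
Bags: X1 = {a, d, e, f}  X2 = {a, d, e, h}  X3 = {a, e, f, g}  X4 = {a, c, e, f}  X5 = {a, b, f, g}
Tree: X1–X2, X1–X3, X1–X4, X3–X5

Yes; width 3.

Every vertex of G appears in some bag (union = {a, b, c, d, e, f, g, h}); every edge is covered by a bag; and for each vertex v the set of bags containing v is connected in the bag tree. The decomposition is therefore valid. The largest bag has 4 vertices, so the width is 3.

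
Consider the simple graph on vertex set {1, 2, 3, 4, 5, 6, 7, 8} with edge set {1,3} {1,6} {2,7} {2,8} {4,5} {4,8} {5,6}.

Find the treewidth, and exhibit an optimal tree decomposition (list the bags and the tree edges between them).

The largest bag has 2 vertices, giving width 1; this decomposition certifies tw(G) ≤ 1. G has an edge, so its treewidth is at least 1. Hence tw(G) = 1 exactly.

Treewidth 1.
One optimal decomposition is:
Bags: B1 = {2, 7}  B2 = {2, 8}  B3 = {4, 8}  B4 = {4, 5}  B5 = {5, 6}  B6 = {1, 6}  B7 = {1, 3}
Tree: B1–B2, B2–B3, B3–B4, B4–B5, B5–B6, B6–B7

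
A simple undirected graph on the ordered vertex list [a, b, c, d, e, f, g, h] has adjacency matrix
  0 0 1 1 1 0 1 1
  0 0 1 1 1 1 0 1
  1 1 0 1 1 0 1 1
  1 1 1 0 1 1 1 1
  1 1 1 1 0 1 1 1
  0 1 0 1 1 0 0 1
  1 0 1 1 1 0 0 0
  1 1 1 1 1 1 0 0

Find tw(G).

A width-4 tree decomposition is:
Bags: B1 = {b, c, d, e, h}  B2 = {b, d, e, f, h}  B3 = {a, c, d, e, h}  B4 = {a, c, d, e, g}
Tree: B1–B2, B1–B3, B3–B4
The largest bag has 5 vertices, giving width 4; this decomposition certifies tw(G) ≤ 4. Conversely, {a, c, d, e, g} is a clique of size 5, and the vertices of any clique must share a bag in every tree decomposition; so some bag has ≥ 5 vertices and tw(G) ≥ 4. The upper and lower bounds meet at 4, so that is the treewidth.

4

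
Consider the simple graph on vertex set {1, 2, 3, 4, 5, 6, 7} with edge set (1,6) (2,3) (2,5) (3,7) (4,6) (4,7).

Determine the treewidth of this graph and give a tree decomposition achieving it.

Treewidth 1.
One optimal decomposition is:
Bags: B1 = {1, 6}  B2 = {4, 6}  B3 = {4, 7}  B4 = {3, 7}  B5 = {2, 3}  B6 = {2, 5}
Tree: B1–B2, B2–B3, B3–B4, B4–B5, B5–B6

Each bag holds 2 vertices, so the decomposition has width 1, which upper-bounds the treewidth. Since G has at least one edge (e.g. 1–6), it is not an edgeless graph, so tw(G) ≥ 1. Hence tw(G) = 1 exactly.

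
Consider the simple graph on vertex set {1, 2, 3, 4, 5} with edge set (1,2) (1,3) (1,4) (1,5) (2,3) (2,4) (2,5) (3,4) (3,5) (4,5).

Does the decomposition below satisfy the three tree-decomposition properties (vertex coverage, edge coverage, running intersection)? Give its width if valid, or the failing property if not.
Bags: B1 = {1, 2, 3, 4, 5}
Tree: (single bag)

Yes; width 4.

Every vertex of G appears in some bag (union = {1, 2, 3, 4, 5}); every edge is covered by a bag; and for each vertex v the set of bags containing v is connected in the bag tree. The decomposition is therefore valid. The largest bag has 5 vertices, so the width is 4.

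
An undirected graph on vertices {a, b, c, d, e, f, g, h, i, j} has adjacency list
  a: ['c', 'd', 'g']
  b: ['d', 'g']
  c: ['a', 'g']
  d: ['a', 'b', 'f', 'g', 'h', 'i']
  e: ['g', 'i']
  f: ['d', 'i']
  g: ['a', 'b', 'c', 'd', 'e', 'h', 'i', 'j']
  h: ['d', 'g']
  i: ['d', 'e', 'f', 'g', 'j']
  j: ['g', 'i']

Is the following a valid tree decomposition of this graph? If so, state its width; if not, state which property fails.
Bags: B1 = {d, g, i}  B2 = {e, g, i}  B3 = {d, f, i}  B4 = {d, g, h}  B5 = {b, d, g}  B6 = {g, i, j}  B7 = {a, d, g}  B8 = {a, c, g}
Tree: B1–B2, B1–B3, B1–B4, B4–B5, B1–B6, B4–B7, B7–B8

Vertex coverage: the bags together contain {a, b, c, d, e, f, g, h, i, j}, the full vertex set. Edge coverage: each edge of G has both endpoints in at least one bag. Running intersection: for every vertex, the bags containing it form a connected subtree. All three properties hold, so this is a valid tree decomposition of width max|bag| − 1 = 2, and hence tw(G) ≤ 2.

Yes; width 2.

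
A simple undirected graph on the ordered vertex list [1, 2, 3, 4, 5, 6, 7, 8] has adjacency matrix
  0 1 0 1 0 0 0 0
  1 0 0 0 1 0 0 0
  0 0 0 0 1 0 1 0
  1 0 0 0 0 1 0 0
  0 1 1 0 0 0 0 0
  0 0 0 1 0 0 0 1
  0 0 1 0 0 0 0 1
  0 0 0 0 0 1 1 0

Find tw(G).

2

A width-2 tree decomposition is:
Bags: B1 = {1, 2, 5}  B2 = {1, 3, 5}  B3 = {1, 3, 7}  B4 = {1, 7, 8}  B5 = {1, 6, 8}  B6 = {1, 4, 6}
Tree: B1–B2, B2–B3, B3–B4, B4–B5, B5–B6
The largest bag has 3 vertices, giving width 2; this decomposition certifies tw(G) ≤ 2. The edges 1–2–5–3–7–8–6–4–1 form a cycle, so G is not a tree and its treewidth is at least 2. The upper and lower bounds meet at 2, so that is the treewidth.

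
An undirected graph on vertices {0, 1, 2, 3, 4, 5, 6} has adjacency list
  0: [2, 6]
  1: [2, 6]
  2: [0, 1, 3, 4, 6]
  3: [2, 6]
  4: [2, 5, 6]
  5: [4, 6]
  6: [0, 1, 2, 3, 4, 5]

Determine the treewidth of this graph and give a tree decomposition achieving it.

Treewidth 2.
One such decomposition:
Bags: B1 = {2, 4, 6}  B2 = {0, 2, 6}  B3 = {1, 2, 6}  B4 = {4, 5, 6}  B5 = {2, 3, 6}
Tree: B1–B2, B2–B3, B1–B4, B1–B5

Every bag has size at most 3, so the width is 3 − 1 = 2 and tw(G) ≤ 2. On the other hand G contains the 3-clique {0, 2, 6}. A clique must lie in a single bag of any decomposition, so no decomposition can have width below 2. Combining the bounds, tw(G) = 2.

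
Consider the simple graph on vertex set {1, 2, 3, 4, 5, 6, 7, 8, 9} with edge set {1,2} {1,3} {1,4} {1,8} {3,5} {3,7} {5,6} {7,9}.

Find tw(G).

1

A width-1 tree decomposition is:
Bags: B1 = {3, 5}  B2 = {1, 3}  B3 = {3, 7}  B4 = {5, 6}  B5 = {7, 9}  B6 = {1, 8}  B7 = {1, 2}  B8 = {1, 4}
Tree: B1–B2, B1–B3, B1–B4, B3–B5, B2–B6, B6–B7, B6–B8
Each bag holds 2 vertices, so the decomposition has width 1, which upper-bounds the treewidth. Any graph with an edge has treewidth ≥ 1, and G has the edge 5–3. Hence tw(G) = 1 exactly.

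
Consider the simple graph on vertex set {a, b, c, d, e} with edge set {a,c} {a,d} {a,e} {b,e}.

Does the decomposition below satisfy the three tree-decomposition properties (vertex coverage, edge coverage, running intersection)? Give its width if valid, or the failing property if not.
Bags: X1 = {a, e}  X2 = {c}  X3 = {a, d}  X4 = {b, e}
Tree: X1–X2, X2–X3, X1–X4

A tree decomposition must satisfy three properties: every vertex lies in some bag; for every edge, both endpoints lie together in some bag; and for every vertex, the bags containing it form a connected subtree. Here edge (a,c) lies in no bag, so the decomposition is invalid.

No — edge (a,c) lies in no bag.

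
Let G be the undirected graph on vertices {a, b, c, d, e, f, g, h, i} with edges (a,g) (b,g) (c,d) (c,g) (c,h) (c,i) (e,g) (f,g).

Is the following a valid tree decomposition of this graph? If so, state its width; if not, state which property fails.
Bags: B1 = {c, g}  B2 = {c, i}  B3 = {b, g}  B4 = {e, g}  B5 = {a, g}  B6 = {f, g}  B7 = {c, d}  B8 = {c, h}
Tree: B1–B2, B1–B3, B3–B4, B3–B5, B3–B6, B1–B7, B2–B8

Yes; width 1.

Every vertex of G appears in some bag (union = {a, b, c, d, e, f, g, h, i}); every edge is covered by a bag; and for each vertex v the set of bags containing v is connected in the bag tree. The decomposition is therefore valid. The largest bag has 2 vertices, so the width is 1.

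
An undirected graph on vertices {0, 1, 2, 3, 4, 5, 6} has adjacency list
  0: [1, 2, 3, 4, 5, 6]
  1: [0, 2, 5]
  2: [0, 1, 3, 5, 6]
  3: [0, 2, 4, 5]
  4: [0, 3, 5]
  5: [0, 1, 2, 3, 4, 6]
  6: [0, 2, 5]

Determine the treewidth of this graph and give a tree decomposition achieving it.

Every bag has size at most 4, so the width is 4 − 1 = 3 and tw(G) ≤ 3. For the lower bound, the 4 vertices {0, 1, 2, 5} are pairwise adjacent, and any tree decomposition puts a clique entirely inside one bag — forcing width ≥ 3. Combining the bounds, tw(G) = 3.

Treewidth 3.
Bags: B1 = {0, 2, 3, 5}  B2 = {0, 2, 5, 6}  B3 = {0, 1, 2, 5}  B4 = {0, 3, 4, 5}
Tree: B1–B2, B2–B3, B1–B4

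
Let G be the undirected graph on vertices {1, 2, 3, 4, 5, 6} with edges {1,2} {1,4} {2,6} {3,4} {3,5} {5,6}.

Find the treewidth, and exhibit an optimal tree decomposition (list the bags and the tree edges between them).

Every bag has size at most 3, so the width is 3 − 1 = 2 and tw(G) ≤ 2. The edges 1–2–6–5–3–4–1 form a cycle, so G is not a tree and its treewidth is at least 2. Combining the bounds, tw(G) = 2.

Treewidth 2.
One optimal decomposition is:
Bags: B1 = {1, 2, 6}  B2 = {1, 5, 6}  B3 = {1, 3, 5}  B4 = {1, 3, 4}
Tree: B1–B2, B2–B3, B3–B4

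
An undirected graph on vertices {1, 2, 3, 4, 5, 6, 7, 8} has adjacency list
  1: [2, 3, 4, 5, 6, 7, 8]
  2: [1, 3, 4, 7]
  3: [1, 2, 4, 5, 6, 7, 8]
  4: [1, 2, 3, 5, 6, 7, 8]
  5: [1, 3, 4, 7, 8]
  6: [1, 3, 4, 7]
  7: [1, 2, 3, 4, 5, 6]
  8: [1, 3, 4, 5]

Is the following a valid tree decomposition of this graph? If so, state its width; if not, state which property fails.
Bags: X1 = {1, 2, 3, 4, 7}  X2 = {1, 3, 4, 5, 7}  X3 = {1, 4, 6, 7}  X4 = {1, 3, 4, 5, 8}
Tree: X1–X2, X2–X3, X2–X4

No — edge (3,6) lies in no bag.

A tree decomposition must satisfy three properties: every vertex lies in some bag; for every edge, both endpoints lie together in some bag; and for every vertex, the bags containing it form a connected subtree. Here edge (3,6) lies in no bag, so the decomposition is invalid.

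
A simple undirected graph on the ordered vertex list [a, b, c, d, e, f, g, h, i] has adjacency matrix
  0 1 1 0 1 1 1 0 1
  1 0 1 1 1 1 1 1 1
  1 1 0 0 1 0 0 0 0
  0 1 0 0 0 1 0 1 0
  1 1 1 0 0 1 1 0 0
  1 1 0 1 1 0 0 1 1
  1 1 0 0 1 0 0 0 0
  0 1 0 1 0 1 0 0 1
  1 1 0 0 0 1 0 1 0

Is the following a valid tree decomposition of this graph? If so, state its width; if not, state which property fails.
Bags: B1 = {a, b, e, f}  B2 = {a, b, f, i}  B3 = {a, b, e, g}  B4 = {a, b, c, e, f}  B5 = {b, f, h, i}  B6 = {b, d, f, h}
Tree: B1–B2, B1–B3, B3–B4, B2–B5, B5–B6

A tree decomposition must satisfy three properties: every vertex lies in some bag; for every edge, both endpoints lie together in some bag; and for every vertex, the bags containing it form a connected subtree. Here bags containing vertex f are not connected in the tree, so the decomposition is invalid.

No — bags containing vertex f are not connected in the tree.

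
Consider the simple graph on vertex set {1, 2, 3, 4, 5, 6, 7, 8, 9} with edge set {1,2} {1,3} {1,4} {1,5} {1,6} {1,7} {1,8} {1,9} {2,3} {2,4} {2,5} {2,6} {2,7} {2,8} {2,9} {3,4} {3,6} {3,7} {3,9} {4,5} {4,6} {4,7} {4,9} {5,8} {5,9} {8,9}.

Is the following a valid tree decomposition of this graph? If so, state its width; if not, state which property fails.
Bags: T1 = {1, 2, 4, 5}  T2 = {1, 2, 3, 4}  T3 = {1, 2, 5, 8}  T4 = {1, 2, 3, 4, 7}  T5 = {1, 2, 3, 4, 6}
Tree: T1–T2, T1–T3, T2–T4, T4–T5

A tree decomposition must satisfy three properties: every vertex lies in some bag; for every edge, both endpoints lie together in some bag; and for every vertex, the bags containing it form a connected subtree. Here vertex 9 appears in no bag, so the decomposition is invalid.

No — vertex 9 appears in no bag.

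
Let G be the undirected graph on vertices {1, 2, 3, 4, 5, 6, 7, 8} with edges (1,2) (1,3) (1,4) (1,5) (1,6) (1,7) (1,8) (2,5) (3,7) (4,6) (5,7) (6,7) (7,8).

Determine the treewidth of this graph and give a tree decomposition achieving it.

Treewidth 2.
One such decomposition:
Bags: B1 = {1, 3, 7}  B2 = {1, 5, 7}  B3 = {1, 6, 7}  B4 = {1, 2, 5}  B5 = {1, 4, 6}  B6 = {1, 7, 8}
Tree: B1–B2, B1–B3, B2–B4, B3–B5, B1–B6

Every bag has size at most 3, so the width is 3 − 1 = 2 and tw(G) ≤ 2. For the lower bound, the 3 vertices {1, 2, 5} are pairwise adjacent, and any tree decomposition puts a clique entirely inside one bag — forcing width ≥ 2. The upper and lower bounds meet at 2, so that is the treewidth.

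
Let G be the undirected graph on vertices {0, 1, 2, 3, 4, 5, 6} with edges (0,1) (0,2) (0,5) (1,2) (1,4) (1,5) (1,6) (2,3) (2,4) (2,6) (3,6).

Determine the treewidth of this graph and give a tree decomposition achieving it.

Each bag holds 3 vertices, so the decomposition has width 2, which upper-bounds the treewidth. Conversely, {0, 1, 2} is a clique of size 3, and the vertices of any clique must share a bag in every tree decomposition; so some bag has ≥ 3 vertices and tw(G) ≥ 2. Hence tw(G) = 2 exactly.

Treewidth 2.
One such decomposition:
Bags: B1 = {1, 2, 6}  B2 = {2, 3, 6}  B3 = {0, 1, 2}  B4 = {0, 1, 5}  B5 = {1, 2, 4}
Tree: B1–B2, B1–B3, B3–B4, B1–B5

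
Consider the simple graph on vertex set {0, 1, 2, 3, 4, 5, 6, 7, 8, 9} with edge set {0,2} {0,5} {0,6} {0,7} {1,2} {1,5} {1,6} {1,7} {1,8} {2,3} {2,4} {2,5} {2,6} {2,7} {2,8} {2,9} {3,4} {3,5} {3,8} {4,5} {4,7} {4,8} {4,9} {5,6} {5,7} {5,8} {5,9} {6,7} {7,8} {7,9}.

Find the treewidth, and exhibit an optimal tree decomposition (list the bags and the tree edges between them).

The largest bag has 5 vertices, giving width 4; this decomposition certifies tw(G) ≤ 4. Conversely, {2, 3, 4, 5, 8} is a clique of size 5, and the vertices of any clique must share a bag in every tree decomposition; so some bag has ≥ 5 vertices and tw(G) ≥ 4. The upper and lower bounds meet at 4, so that is the treewidth.

Treewidth 4.
One optimal decomposition is:
Bags: B1 = {1, 2, 5, 7, 8}  B2 = {1, 2, 5, 6, 7}  B3 = {2, 4, 5, 7, 8}  B4 = {2, 3, 4, 5, 8}  B5 = {2, 4, 5, 7, 9}  B6 = {0, 2, 5, 6, 7}
Tree: B1–B2, B1–B3, B3–B4, B3–B5, B2–B6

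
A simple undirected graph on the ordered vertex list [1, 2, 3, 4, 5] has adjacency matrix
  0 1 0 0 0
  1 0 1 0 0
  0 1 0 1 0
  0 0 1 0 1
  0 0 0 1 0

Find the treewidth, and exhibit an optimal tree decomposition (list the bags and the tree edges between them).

Every bag has size at most 2, so the width is 2 − 1 = 1 and tw(G) ≤ 1. G has an edge, so its treewidth is at least 1. Combining the bounds, tw(G) = 1.

Treewidth 1.
One optimal decomposition is:
Bags: B1 = {3, 4}  B2 = {2, 3}  B3 = {1, 2}  B4 = {4, 5}
Tree: B1–B2, B2–B3, B1–B4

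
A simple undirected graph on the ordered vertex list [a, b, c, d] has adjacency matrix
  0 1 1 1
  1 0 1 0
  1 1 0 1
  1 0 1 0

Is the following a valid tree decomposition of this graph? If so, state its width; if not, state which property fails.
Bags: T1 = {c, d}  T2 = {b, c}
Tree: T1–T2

A tree decomposition must satisfy three properties: every vertex lies in some bag; for every edge, both endpoints lie together in some bag; and for every vertex, the bags containing it form a connected subtree. Here vertex a appears in no bag, so the decomposition is invalid.

No — vertex a appears in no bag.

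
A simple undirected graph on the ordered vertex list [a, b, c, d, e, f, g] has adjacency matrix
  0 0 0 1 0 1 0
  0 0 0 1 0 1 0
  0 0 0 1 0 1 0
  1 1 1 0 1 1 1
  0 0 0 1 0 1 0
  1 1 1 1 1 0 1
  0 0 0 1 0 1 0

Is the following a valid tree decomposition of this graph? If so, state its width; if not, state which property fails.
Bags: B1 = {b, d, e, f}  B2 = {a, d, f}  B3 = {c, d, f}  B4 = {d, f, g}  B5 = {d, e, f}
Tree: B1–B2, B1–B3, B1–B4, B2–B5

A tree decomposition must satisfy three properties: every vertex lies in some bag; for every edge, both endpoints lie together in some bag; and for every vertex, the bags containing it form a connected subtree. Here bags containing vertex e are not connected in the tree, so the decomposition is invalid.

No — bags containing vertex e are not connected in the tree.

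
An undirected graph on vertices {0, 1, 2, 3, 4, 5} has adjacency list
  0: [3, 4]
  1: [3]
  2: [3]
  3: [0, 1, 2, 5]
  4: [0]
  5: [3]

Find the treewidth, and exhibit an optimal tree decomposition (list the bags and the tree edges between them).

Treewidth 1.
One such decomposition:
Bags: B1 = {0, 3}  B2 = {0, 4}  B3 = {1, 3}  B4 = {3, 5}  B5 = {2, 3}
Tree: B1–B2, B1–B3, B3–B4, B1–B5

The largest bag has 2 vertices, giving width 1; this decomposition certifies tw(G) ≤ 1. Since G has at least one edge (e.g. 0–3), it is not an edgeless graph, so tw(G) ≥ 1. Therefore the treewidth is 1.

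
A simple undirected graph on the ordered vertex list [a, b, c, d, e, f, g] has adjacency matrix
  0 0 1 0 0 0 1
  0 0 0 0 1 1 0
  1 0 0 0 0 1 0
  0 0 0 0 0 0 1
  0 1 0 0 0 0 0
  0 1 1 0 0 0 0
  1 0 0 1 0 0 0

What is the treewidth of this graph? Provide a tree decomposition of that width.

Treewidth 1.
One optimal decomposition is:
Bags: B1 = {d, g}  B2 = {a, g}  B3 = {a, c}  B4 = {c, f}  B5 = {b, f}  B6 = {b, e}
Tree: B1–B2, B2–B3, B3–B4, B4–B5, B5–B6

Every bag has size at most 2, so the width is 2 − 1 = 1 and tw(G) ≤ 1. Since G has at least one edge (e.g. d–g), it is not an edgeless graph, so tw(G) ≥ 1. Combining the bounds, tw(G) = 1.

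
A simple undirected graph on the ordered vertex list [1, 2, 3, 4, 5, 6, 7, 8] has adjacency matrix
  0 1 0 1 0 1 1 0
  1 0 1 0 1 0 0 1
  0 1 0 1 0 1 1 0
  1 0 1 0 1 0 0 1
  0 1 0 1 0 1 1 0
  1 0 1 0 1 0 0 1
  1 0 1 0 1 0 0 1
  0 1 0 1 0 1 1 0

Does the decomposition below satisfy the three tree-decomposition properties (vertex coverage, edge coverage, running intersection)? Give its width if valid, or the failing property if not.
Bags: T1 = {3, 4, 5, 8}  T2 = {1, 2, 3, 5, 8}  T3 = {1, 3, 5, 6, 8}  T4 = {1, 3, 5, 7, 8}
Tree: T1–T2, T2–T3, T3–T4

A tree decomposition must satisfy three properties: every vertex lies in some bag; for every edge, both endpoints lie together in some bag; and for every vertex, the bags containing it form a connected subtree. Here edge (1,4) lies in no bag, so the decomposition is invalid.

No — edge (1,4) lies in no bag.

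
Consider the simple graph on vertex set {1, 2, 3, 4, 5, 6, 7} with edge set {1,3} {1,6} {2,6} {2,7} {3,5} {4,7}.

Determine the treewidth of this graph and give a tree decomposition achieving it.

Each bag holds 2 vertices, so the decomposition has width 1, which upper-bounds the treewidth. G has an edge, so its treewidth is at least 1. Hence tw(G) = 1 exactly.

Treewidth 1.
One such decomposition:
Bags: B1 = {3, 5}  B2 = {1, 3}  B3 = {1, 6}  B4 = {2, 6}  B5 = {2, 7}  B6 = {4, 7}
Tree: B1–B2, B2–B3, B3–B4, B4–B5, B5–B6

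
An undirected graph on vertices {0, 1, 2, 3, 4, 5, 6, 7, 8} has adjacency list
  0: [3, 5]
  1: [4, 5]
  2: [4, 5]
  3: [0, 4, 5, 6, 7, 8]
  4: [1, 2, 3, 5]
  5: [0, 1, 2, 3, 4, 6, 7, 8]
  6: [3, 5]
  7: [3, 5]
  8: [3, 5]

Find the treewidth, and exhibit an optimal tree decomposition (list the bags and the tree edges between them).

Each bag holds 3 vertices, so the decomposition has width 2, which upper-bounds the treewidth. Conversely, {1, 4, 5} is a clique of size 3, and the vertices of any clique must share a bag in every tree decomposition; so some bag has ≥ 3 vertices and tw(G) ≥ 2. The upper and lower bounds meet at 2, so that is the treewidth.

Treewidth 2.
One such decomposition:
Bags: B1 = {3, 4, 5}  B2 = {1, 4, 5}  B3 = {3, 5, 6}  B4 = {0, 3, 5}  B5 = {3, 5, 8}  B6 = {3, 5, 7}  B7 = {2, 4, 5}
Tree: B1–B2, B1–B3, B1–B4, B3–B5, B3–B6, B1–B7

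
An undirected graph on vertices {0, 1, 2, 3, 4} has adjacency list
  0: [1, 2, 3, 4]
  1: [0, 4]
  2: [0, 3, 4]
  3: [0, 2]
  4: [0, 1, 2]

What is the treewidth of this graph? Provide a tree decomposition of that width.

Each bag holds 3 vertices, so the decomposition has width 2, which upper-bounds the treewidth. For the lower bound, the 3 vertices {0, 1, 4} are pairwise adjacent, and any tree decomposition puts a clique entirely inside one bag — forcing width ≥ 2. The upper and lower bounds meet at 2, so that is the treewidth.

Treewidth 2.
One optimal decomposition is:
Bags: B1 = {0, 2, 4}  B2 = {0, 2, 3}  B3 = {0, 1, 4}
Tree: B1–B2, B1–B3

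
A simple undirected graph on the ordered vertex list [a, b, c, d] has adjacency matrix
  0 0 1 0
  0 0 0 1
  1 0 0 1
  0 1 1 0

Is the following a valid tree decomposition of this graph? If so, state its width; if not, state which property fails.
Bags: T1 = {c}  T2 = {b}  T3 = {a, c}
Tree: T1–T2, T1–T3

No — vertex d appears in no bag.

A tree decomposition must satisfy three properties: every vertex lies in some bag; for every edge, both endpoints lie together in some bag; and for every vertex, the bags containing it form a connected subtree. Here vertex d appears in no bag, so the decomposition is invalid.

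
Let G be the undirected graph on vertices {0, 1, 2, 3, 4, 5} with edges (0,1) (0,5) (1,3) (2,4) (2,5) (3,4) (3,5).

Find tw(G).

A width-2 tree decomposition is:
Bags: B1 = {2, 3, 4}  B2 = {2, 3, 5}  B3 = {1, 3, 5}  B4 = {0, 1, 5}
Tree: B1–B2, B2–B3, B3–B4
The largest bag has 3 vertices, giving width 2; this decomposition certifies tw(G) ≤ 2. The edges 4–2–5–3–4 form a cycle, so G is not a tree and its treewidth is at least 2. Combining the bounds, tw(G) = 2.

2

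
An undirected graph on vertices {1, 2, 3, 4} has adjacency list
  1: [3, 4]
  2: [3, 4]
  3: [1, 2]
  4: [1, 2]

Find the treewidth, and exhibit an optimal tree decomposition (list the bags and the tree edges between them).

Every bag has size at most 3, so the width is 3 − 1 = 2 and tw(G) ≤ 2. Since 1–4–2–3–1 is a cycle in G, G is not acyclic. Forests are exactly the graphs of treewidth ≤ 1, so tw(G) ≥ 2. Therefore the treewidth is 2.

Treewidth 2.
One such decomposition:
Bags: B1 = {1, 2, 4}  B2 = {1, 2, 3}
Tree: B1–B2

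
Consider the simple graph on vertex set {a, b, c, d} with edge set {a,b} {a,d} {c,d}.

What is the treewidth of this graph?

A width-1 tree decomposition is:
Bags: B1 = {c, d}  B2 = {a, d}  B3 = {a, b}
Tree: B1–B2, B2–B3
Each bag holds 2 vertices, so the decomposition has width 1, which upper-bounds the treewidth. Any graph with an edge has treewidth ≥ 1, and G has the edge c–d. Therefore the treewidth is 1.

1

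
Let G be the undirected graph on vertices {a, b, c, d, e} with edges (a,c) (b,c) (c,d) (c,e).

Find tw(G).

A width-1 tree decomposition is:
Bags: B1 = {a, c}  B2 = {b, c}  B3 = {c, d}  B4 = {c, e}
Tree: B1–B2, B2–B3, B3–B4
The largest bag has 2 vertices, giving width 1; this decomposition certifies tw(G) ≤ 1. Since G has at least one edge (e.g. a–c), it is not an edgeless graph, so tw(G) ≥ 1. Combining the bounds, tw(G) = 1.

1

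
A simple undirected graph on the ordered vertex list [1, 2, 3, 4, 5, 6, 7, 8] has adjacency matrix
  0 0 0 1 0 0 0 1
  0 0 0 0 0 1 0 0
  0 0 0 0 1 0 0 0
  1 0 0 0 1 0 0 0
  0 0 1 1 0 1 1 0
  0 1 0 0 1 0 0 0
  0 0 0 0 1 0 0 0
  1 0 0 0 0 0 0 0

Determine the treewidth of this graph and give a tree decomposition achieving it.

Treewidth 1.
One optimal decomposition is:
Bags: B1 = {4, 5}  B2 = {3, 5}  B3 = {5, 6}  B4 = {5, 7}  B5 = {1, 4}  B6 = {1, 8}  B7 = {2, 6}
Tree: B1–B2, B2–B3, B1–B4, B1–B5, B5–B6, B3–B7

Every bag has size at most 2, so the width is 2 − 1 = 1 and tw(G) ≤ 1. Any graph with an edge has treewidth ≥ 1, and G has the edge 4–5. The upper and lower bounds meet at 1, so that is the treewidth.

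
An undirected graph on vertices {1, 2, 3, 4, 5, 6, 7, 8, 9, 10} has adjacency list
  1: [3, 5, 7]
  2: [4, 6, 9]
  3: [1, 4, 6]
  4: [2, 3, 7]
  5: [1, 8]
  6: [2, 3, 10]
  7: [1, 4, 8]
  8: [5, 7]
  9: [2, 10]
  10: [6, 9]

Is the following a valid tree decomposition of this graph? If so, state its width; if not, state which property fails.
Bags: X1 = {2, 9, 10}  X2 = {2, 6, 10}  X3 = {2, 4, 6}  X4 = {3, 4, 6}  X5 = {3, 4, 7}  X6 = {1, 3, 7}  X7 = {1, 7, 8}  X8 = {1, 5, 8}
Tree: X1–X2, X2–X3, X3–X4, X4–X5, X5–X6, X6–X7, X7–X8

Checking the three conditions: (i) the bags cover all of {1, 2, 3, 4, 5, 6, 7, 8, 9, 10}; (ii) for each edge, some bag contains both endpoints; (iii) the bags containing any fixed vertex form a subtree. All hold, so the decomposition is valid with width 3 − 1 = 2.

Yes; width 2.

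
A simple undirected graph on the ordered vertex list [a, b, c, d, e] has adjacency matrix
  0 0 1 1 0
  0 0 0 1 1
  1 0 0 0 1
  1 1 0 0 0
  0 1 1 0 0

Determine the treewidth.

2

A width-2 tree decomposition is:
Bags: B1 = {b, c, e}  B2 = {b, c, d}  B3 = {a, c, d}
Tree: B1–B2, B2–B3
Every bag has size at most 3, so the width is 3 − 1 = 2 and tw(G) ≤ 2. For the lower bound, G contains the cycle c–e–b–d–a–c, so G is not a forest; only forests have treewidth ≤ 1, hence tw(G) ≥ 2. Hence tw(G) = 2 exactly.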